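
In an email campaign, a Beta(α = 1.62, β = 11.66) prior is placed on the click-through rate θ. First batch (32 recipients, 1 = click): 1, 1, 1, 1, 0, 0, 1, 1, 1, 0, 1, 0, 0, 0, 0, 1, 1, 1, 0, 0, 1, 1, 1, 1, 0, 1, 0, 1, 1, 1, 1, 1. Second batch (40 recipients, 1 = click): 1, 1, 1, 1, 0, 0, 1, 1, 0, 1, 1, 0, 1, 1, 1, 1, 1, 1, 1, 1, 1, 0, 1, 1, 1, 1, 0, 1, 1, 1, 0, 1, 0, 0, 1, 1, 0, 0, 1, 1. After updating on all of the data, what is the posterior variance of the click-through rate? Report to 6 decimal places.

0.002769

The Beta prior is conjugate to a Binomial/Bernoulli likelihood; the update adds successes to α and failures to β.
After batch 1: Beta(1.62+21, 11.66+11) = Beta(22.62, 22.66).
After batch 2: Beta(22.62+29, 22.66+11) = Beta(51.62, 33.66).
Var = αβ/((α+β)²(α+β+1)) = 51.62·33.66/(85.28²·86.28) = 0.002769.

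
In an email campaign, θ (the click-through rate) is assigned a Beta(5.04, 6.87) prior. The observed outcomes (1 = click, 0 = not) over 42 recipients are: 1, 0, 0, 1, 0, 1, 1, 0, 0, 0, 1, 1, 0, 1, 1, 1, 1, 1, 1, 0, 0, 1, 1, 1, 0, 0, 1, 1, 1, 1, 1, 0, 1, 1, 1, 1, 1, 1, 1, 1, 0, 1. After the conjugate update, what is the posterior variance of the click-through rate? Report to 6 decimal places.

0.004238

The Beta prior is conjugate to a Binomial/Bernoulli likelihood; the update adds successes to α and failures to β.
Posterior: Beta(α+k, β+n−k) = Beta(5.04+29, 6.87+13) = Beta(34.04, 19.87).
Var = αβ/((α+β)²(α+β+1)) = 34.04·19.87/(53.91²·54.91) = 0.004238.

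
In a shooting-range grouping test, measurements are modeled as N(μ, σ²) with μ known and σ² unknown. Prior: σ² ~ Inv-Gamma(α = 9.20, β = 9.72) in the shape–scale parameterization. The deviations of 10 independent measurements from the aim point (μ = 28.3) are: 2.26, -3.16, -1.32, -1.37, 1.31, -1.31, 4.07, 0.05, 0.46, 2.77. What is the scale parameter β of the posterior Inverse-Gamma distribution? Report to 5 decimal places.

With known mean μ and an Inverse-Gamma(α, β) prior on σ², the Normal likelihood is conjugate: posterior is Inv-Gamma(α + n/2, β + Σ(xᵢ−μ)²/2).
Σ(xᵢ−μ)² = (2.26)² + (-3.16)² + (-1.32)² + (-1.37)² + (1.31)² + (-1.31)² + (4.07)² + (0.05)² + (0.46)² + (2.77)² = 46.5966.
Posterior: Inv-Gamma(9.20 + 10/2, 9.72 + 46.5966/2) = Inv-Gamma(14.20, 33.01830).
Posterior β = 33.01830.

33.01830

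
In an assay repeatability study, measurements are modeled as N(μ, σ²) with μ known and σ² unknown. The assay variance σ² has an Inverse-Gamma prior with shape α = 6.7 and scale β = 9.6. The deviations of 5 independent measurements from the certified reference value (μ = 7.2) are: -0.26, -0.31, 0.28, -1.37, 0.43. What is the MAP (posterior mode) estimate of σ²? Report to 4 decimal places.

With known mean μ and an Inverse-Gamma(α, β) prior on σ², the Normal likelihood is conjugate: posterior is Inv-Gamma(α + n/2, β + Σ(xᵢ−μ)²/2).
Σ(xᵢ−μ)² = (-0.26)² + (-0.31)² + (0.28)² + (-1.37)² + (0.43)² = 2.3039.
Posterior: Inv-Gamma(6.7 + 5/2, 9.6 + 2.3039/2) = Inv-Gamma(9.20, 10.75195).
Mode = β/(α+1) = 10.75195/10.20 = 1.0541.

1.0541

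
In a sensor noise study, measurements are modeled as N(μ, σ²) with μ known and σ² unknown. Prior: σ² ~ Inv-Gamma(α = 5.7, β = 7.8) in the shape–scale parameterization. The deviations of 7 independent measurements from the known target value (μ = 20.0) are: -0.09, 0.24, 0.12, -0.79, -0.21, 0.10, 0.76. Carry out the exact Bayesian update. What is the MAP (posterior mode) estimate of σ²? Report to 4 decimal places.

0.8302

With known mean μ and an Inverse-Gamma(α, β) prior on σ², the Normal likelihood is conjugate: posterior is Inv-Gamma(α + n/2, β + Σ(xᵢ−μ)²/2).
Σ(xᵢ−μ)² = (-0.09)² + (0.24)² + (0.12)² + (-0.79)² + (-0.21)² + (0.10)² + (0.76)² = 1.3359.
Posterior: Inv-Gamma(5.7 + 7/2, 7.8 + 1.3359/2) = Inv-Gamma(9.20, 8.46795).
Mode = β/(α+1) = 8.46795/10.20 = 0.8302.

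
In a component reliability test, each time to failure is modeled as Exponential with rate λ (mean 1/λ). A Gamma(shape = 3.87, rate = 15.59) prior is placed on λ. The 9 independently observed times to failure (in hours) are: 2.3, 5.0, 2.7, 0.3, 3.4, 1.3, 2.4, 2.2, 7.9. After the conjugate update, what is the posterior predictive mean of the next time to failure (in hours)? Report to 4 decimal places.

With a Gamma(shape α, rate β) prior on the exponential rate λ, the posterior after n observations with total T = Σxᵢ is Gamma(α+n, β+T).
Sum of observations T = 27.5 hours; n = 9.
Posterior: Gamma(3.87+9, 15.59+27.5) = Gamma(12.87, 43.09).
The predictive distribution for the next observation is Lomax; its mean is β/(α−1) = 43.09/11.87 = 3.6302.

3.6302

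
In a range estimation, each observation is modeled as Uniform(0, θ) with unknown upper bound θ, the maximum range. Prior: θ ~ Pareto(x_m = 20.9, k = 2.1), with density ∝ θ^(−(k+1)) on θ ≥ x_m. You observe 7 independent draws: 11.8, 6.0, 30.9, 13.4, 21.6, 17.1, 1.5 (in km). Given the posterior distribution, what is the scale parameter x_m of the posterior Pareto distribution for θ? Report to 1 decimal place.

A Pareto(scale x_m, shape k) prior on the upper bound θ of Uniform(0, θ) is conjugate: posterior is Pareto(max(x_m, max xᵢ), k + n).
Sample maximum = 30.9; prior scale x_m = 20.9 → posterior scale = max = 30.9.
Posterior shape = 2.1 + 7 = 9.1.
Posterior scale x_m = 30.9.

30.9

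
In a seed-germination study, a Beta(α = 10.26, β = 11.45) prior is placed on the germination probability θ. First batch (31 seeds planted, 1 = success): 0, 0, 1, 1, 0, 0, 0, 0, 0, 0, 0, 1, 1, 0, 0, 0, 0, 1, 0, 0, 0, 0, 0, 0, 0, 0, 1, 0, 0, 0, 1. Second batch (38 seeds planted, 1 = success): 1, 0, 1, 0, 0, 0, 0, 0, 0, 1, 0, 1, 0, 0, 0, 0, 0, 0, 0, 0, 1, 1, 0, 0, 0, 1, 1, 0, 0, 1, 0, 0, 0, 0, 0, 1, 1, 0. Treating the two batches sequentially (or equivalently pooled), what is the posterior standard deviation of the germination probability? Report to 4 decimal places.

The Beta prior is conjugate to a Binomial/Bernoulli likelihood; the update adds successes to α and failures to β.
After batch 1: Beta(10.26+7, 11.45+24) = Beta(17.26, 35.45).
After batch 2: Beta(17.26+11, 35.45+27) = Beta(28.26, 62.45).
Var = αβ/((α+β)²(α+β+1)) = 28.26·62.45/(90.71²·91.71) = 0.00233872; SD = √0.00233872 = 0.0484.

0.0484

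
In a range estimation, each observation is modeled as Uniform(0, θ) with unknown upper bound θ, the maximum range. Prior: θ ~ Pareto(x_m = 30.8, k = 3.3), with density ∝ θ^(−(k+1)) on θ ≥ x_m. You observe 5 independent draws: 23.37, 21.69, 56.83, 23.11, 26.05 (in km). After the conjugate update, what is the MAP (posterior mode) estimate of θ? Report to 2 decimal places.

A Pareto(scale x_m, shape k) prior on the upper bound θ of Uniform(0, θ) is conjugate: posterior is Pareto(max(x_m, max xᵢ), k + n).
Sample maximum = 56.83; prior scale x_m = 30.8 → posterior scale = max = 56.83.
Posterior shape = 3.3 + 5 = 8.3.
The Pareto density is decreasing on [x_m, ∞), so the mode is x_m = 56.83.

56.83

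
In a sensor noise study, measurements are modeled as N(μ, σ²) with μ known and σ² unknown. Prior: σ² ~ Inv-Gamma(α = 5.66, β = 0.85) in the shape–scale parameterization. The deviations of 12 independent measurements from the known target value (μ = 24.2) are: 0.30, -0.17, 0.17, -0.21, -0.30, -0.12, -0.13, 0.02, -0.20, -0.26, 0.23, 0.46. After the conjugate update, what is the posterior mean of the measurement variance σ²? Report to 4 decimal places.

With known mean μ and an Inverse-Gamma(α, β) prior on σ², the Normal likelihood is conjugate: posterior is Inv-Gamma(α + n/2, β + Σ(xᵢ−μ)²/2).
Σ(xᵢ−μ)² = (0.30)² + (-0.17)² + (0.17)² + (-0.21)² + (-0.30)² + (-0.12)² + (-0.13)² + (0.02)² + (-0.20)² + (-0.26)² + (0.23)² + (0.46)² = 0.6857.
Posterior: Inv-Gamma(5.66 + 12/2, 0.85 + 0.6857/2) = Inv-Gamma(11.66, 1.19285).
E[σ²|data] = β/(α−1) = 1.19285/10.66 = 0.1119.

0.1119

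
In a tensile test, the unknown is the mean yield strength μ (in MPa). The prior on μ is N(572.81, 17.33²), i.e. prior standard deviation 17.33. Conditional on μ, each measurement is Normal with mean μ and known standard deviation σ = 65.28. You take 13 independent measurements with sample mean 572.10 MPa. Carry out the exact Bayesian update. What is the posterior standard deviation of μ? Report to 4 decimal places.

For Normal data with known variance σ², a Normal(μ₀, σ₀²) prior on μ is conjugate. Posterior precision = 1/σ₀² + n/σ²; posterior mean is the precision-weighted average of μ₀ and x̄.
σ₀² = 17.33² = 300.3289, σ² = 65.28² = 4261.4784; σ² + n·σ₀² = 4261.4784 + 13·300.3289 = 8165.7541.
Posterior precision = 1/σ₀² + n/σ² = 1/300.3289 + 13/4261.4784 = (σ² + n·σ₀²)/(σ₀²σ²) = 8165.7541/(300.3289·4261.4784); posterior variance σₙ² = σ₀²σ²/(σ² + n·σ₀²) = 300.3289·4261.4784/8165.7541 = 156.733243.
Posterior SD = √σₙ² = √(300.3289·4261.4784/8165.7541) = 12.5193.

12.5193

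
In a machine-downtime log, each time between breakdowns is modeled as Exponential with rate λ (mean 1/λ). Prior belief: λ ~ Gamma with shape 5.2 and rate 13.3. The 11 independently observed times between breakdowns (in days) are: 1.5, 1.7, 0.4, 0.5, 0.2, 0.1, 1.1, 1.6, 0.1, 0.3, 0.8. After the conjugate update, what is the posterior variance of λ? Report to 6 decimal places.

0.034722

With a Gamma(shape α, rate β) prior on the exponential rate λ, the posterior after n observations with total T = Σxᵢ is Gamma(α+n, β+T).
Sum of observations T = 8.3 days; n = 11.
Posterior: Gamma(5.2+11, 13.3+8.3) = Gamma(16.2, 21.6).
Var = α/β² = 0.034722.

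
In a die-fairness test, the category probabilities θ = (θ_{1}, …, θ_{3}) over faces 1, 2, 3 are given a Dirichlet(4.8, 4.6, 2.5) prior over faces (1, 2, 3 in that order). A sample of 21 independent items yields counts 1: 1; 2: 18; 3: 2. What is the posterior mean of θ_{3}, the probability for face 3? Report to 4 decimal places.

The Dirichlet prior is conjugate to the Multinomial likelihood: each posterior αⱼ = prior αⱼ + observed count nⱼ.
Posterior concentration: (5.8, 22.6, 4.5), total = 32.9.
E[θ_{3}|data] = α_{3}/Σα = 4.5/32.9 = 0.1368.

0.1368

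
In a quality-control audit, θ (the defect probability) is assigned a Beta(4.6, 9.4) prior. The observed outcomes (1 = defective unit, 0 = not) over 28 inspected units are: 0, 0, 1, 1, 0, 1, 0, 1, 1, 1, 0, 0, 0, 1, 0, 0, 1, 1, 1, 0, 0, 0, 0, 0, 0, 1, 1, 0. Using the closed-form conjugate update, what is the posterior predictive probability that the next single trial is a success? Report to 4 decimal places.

The Beta prior is conjugate to a Binomial/Bernoulli likelihood; the update adds successes to α and failures to β.
Posterior: Beta(α+k, β+n−k) = Beta(4.6+12, 9.4+16) = Beta(16.6, 25.4).
For a single future Bernoulli trial, P(success | data) = α/(α+β) = 0.3952.

0.3952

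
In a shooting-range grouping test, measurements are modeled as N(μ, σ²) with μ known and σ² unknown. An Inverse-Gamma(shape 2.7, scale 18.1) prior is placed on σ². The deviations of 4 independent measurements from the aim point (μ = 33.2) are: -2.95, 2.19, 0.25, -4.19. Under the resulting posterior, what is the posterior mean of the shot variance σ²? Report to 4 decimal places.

With known mean μ and an Inverse-Gamma(α, β) prior on σ², the Normal likelihood is conjugate: posterior is Inv-Gamma(α + n/2, β + Σ(xᵢ−μ)²/2).
Σ(xᵢ−μ)² = (-2.95)² + (2.19)² + (0.25)² + (-4.19)² = 31.1172.
Posterior: Inv-Gamma(2.7 + 4/2, 18.1 + 31.1172/2) = Inv-Gamma(4.70, 33.65860).
E[σ²|data] = β/(α−1) = 33.65860/3.70 = 9.0969.

9.0969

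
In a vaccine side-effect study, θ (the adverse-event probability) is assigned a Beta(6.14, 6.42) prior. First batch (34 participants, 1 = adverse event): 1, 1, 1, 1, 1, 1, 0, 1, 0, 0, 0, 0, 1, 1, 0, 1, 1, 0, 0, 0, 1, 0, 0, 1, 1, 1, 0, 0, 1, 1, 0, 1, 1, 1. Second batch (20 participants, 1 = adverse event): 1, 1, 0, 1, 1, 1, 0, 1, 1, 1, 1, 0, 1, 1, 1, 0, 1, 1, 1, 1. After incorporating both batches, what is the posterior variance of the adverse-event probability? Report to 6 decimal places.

0.003438

The Beta prior is conjugate to a Binomial/Bernoulli likelihood; the update adds successes to α and failures to β.
After batch 1: Beta(6.14+20, 6.42+14) = Beta(26.14, 20.42).
After batch 2: Beta(26.14+16, 20.42+4) = Beta(42.14, 24.42).
Var = αβ/((α+β)²(α+β+1)) = 42.14·24.42/(66.56²·67.56) = 0.003438.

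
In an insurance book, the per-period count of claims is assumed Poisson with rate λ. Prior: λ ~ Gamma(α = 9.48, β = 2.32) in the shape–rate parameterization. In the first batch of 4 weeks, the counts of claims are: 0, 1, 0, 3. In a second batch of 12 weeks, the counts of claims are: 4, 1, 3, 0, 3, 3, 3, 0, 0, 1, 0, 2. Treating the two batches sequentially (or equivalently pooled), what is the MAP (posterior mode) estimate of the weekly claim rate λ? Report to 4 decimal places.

1.7729

With a Gamma(shape α, rate β) prior, the Poisson likelihood is conjugate: the posterior is Gamma(α + ΣXᵢ, β + n).
Batch 1: sum of counts S = 4 over n = 4 weeks.
After batch 1: Gamma(α+S, β+n) = Gamma(9.48+4, 2.32+4) = Gamma(13.48, 6.32).
Batch 2: sum of counts S = 20 over n = 12 weeks.
After batch 2: Gamma(α+S, β+n) = Gamma(13.48+20, 6.32+12) = Gamma(33.48, 18.32).
Mode of Gamma(α,β) for α≥1 is (α−1)/β = 32.48/18.32 = 1.7729.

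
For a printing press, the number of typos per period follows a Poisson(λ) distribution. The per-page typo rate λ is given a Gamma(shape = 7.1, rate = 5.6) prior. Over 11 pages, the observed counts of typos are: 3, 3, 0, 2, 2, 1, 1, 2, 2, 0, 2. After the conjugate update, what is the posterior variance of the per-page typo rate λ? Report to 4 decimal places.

0.0911

With a Gamma(shape α, rate β) prior, the Poisson likelihood is conjugate: the posterior is Gamma(α + ΣXᵢ, β + n).
Sum of counts S = 18 over n = 11 pages.
Posterior: Gamma(α+S, β+n) = Gamma(7.1+18, 5.6+11) = Gamma(25.1, 16.6).
Var = α/β² = 25.1/16.6² = 0.0911.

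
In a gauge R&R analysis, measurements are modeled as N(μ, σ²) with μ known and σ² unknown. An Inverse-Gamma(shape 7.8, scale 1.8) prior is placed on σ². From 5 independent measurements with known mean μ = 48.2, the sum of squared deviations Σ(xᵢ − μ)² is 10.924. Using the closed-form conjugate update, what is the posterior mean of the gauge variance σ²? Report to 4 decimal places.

With known mean μ and an Inverse-Gamma(α, β) prior on σ², the Normal likelihood is conjugate: posterior is Inv-Gamma(α + n/2, β + Σ(xᵢ−μ)²/2).
Posterior: Inv-Gamma(7.8 + 5/2, 1.8 + 10.924/2) = Inv-Gamma(10.30, 7.2620).
E[σ²|data] = β/(α−1) = 7.2620/9.30 = 0.7809.

0.7809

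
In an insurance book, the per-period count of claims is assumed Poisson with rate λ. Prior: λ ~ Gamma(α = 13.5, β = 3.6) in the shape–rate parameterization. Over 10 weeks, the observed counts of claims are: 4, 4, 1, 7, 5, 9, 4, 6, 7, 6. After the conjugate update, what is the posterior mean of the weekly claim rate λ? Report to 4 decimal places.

With a Gamma(shape α, rate β) prior, the Poisson likelihood is conjugate: the posterior is Gamma(α + ΣXᵢ, β + n).
Sum of counts S = 53 over n = 10 weeks.
Posterior: Gamma(α+S, β+n) = Gamma(13.5+53, 3.6+10) = Gamma(66.5, 13.6).
Posterior mean = α/β = 66.5/13.6 = 4.8897.

4.8897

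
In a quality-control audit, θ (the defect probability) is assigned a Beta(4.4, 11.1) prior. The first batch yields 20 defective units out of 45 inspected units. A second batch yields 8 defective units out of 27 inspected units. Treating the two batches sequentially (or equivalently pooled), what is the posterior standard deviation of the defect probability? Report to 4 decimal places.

0.0513

The Beta prior is conjugate to a Binomial/Bernoulli likelihood; the update adds successes to α and failures to β.
After batch 1: Beta(4.4+20, 11.1+25) = Beta(24.4, 36.1).
After batch 2: Beta(24.4+8, 36.1+19) = Beta(32.4, 55.1).
Var = αβ/((α+β)²(α+β+1)) = 32.4·55.1/(87.5²·88.5) = 0.00263474; SD = √0.00263474 = 0.0513.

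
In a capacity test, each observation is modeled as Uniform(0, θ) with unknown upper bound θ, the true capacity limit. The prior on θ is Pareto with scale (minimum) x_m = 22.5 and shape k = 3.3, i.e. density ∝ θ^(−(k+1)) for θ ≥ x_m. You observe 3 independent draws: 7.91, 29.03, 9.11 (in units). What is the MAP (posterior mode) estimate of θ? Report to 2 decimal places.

29.03

A Pareto(scale x_m, shape k) prior on the upper bound θ of Uniform(0, θ) is conjugate: posterior is Pareto(max(x_m, max xᵢ), k + n).
Sample maximum = 29.03; prior scale x_m = 22.5 → posterior scale = max = 29.03.
Posterior shape = 3.3 + 3 = 6.3.
The Pareto density is decreasing on [x_m, ∞), so the mode is x_m = 29.03.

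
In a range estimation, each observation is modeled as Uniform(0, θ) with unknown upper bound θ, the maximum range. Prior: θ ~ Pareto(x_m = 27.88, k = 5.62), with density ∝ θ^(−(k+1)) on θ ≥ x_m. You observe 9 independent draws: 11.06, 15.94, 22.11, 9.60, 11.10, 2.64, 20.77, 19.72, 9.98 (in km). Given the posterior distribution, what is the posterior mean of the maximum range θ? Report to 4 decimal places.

A Pareto(scale x_m, shape k) prior on the upper bound θ of Uniform(0, θ) is conjugate: posterior is Pareto(max(x_m, max xᵢ), k + n).
Sample maximum = 22.11; prior scale x_m = 27.88 → posterior scale = max = 27.88.
Posterior shape = 5.62 + 9 = 14.62.
E[θ|data] = k·x_m/(k−1) = 14.62·27.88/13.62 = 29.9270.

29.9270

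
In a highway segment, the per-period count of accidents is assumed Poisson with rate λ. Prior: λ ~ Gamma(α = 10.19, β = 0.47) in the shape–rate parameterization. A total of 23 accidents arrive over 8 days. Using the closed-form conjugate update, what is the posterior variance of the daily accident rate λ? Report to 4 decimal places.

0.4626

With a Gamma(shape α, rate β) prior, the Poisson likelihood is conjugate: the posterior is Gamma(α + ΣXᵢ, β + n).
Posterior: Gamma(α+S, β+n) = Gamma(10.19+23, 0.47+8) = Gamma(33.19, 8.47).
Var = α/β² = 33.19/8.47² = 0.4626.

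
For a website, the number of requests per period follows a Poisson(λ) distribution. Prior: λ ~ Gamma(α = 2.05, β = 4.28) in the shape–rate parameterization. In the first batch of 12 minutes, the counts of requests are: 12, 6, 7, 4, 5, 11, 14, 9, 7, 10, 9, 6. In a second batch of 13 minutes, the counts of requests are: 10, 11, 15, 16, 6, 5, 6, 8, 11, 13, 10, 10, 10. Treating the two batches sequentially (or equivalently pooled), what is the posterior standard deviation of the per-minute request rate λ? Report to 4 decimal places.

0.5214

With a Gamma(shape α, rate β) prior, the Poisson likelihood is conjugate: the posterior is Gamma(α + ΣXᵢ, β + n).
Batch 1: sum of counts S = 100 over n = 12 minutes.
After batch 1: Gamma(α+S, β+n) = Gamma(2.05+100, 4.28+12) = Gamma(102.05, 16.28).
Batch 2: sum of counts S = 131 over n = 13 minutes.
After batch 2: Gamma(α+S, β+n) = Gamma(102.05+131, 16.28+13) = Gamma(233.05, 29.28).
SD = √α/β = √233.05/29.28 = 0.5214.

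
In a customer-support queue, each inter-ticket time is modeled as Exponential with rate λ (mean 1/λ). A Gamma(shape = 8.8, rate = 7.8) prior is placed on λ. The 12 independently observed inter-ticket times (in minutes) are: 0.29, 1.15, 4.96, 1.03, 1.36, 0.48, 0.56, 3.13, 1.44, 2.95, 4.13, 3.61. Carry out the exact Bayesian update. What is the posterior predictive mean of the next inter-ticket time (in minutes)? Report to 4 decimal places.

1.6611

With a Gamma(shape α, rate β) prior on the exponential rate λ, the posterior after n observations with total T = Σxᵢ is Gamma(α+n, β+T).
Sum of observations T = 25.09 minutes; n = 12.
Posterior: Gamma(8.8+12, 7.8+25.09) = Gamma(20.8, 32.89).
The predictive distribution for the next observation is Lomax; its mean is β/(α−1) = 32.89/19.8 = 1.6611.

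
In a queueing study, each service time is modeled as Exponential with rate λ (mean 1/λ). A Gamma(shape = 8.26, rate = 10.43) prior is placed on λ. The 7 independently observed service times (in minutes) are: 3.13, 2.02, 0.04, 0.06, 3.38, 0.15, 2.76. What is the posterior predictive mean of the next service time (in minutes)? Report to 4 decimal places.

With a Gamma(shape α, rate β) prior on the exponential rate λ, the posterior after n observations with total T = Σxᵢ is Gamma(α+n, β+T).
Sum of observations T = 11.54 minutes; n = 7.
Posterior: Gamma(8.26+7, 10.43+11.54) = Gamma(15.26, 21.97).
The predictive distribution for the next observation is Lomax; its mean is β/(α−1) = 21.97/14.26 = 1.5407.

1.5407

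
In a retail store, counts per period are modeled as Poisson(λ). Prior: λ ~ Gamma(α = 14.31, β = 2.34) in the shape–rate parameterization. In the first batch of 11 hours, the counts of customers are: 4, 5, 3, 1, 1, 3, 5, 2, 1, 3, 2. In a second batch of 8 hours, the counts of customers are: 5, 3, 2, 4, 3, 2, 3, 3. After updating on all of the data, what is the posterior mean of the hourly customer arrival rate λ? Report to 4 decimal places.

With a Gamma(shape α, rate β) prior, the Poisson likelihood is conjugate: the posterior is Gamma(α + ΣXᵢ, β + n).
Batch 1: sum of counts S = 30 over n = 11 hours.
After batch 1: Gamma(α+S, β+n) = Gamma(14.31+30, 2.34+11) = Gamma(44.31, 13.34).
Batch 2: sum of counts S = 25 over n = 8 hours.
After batch 2: Gamma(α+S, β+n) = Gamma(44.31+25, 13.34+8) = Gamma(69.31, 21.34).
Posterior mean = α/β = 69.31/21.34 = 3.2479.

3.2479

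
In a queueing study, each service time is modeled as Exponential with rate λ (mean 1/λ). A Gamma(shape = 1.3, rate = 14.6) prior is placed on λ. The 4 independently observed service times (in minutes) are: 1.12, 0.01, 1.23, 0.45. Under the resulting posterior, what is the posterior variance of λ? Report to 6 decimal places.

With a Gamma(shape α, rate β) prior on the exponential rate λ, the posterior after n observations with total T = Σxᵢ is Gamma(α+n, β+T).
Sum of observations T = 2.81 minutes; n = 4.
Posterior: Gamma(1.3+4, 14.6+2.81) = Gamma(5.3, 17.41).
Var = α/β² = 0.017486.

0.017486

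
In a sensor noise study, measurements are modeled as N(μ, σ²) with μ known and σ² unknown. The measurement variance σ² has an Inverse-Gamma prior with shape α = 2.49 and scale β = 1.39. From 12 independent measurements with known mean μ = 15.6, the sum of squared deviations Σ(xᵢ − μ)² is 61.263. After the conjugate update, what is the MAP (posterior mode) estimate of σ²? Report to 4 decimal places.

3.3742

With known mean μ and an Inverse-Gamma(α, β) prior on σ², the Normal likelihood is conjugate: posterior is Inv-Gamma(α + n/2, β + Σ(xᵢ−μ)²/2).
Posterior: Inv-Gamma(2.49 + 12/2, 1.39 + 61.263/2) = Inv-Gamma(8.49, 32.0215).
Mode = β/(α+1) = 32.0215/9.49 = 3.3742.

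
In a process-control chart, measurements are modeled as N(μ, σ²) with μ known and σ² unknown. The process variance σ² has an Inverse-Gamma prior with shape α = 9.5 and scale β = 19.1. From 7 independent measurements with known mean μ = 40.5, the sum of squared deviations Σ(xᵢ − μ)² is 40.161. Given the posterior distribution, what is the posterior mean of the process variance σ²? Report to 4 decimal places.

3.2650

With known mean μ and an Inverse-Gamma(α, β) prior on σ², the Normal likelihood is conjugate: posterior is Inv-Gamma(α + n/2, β + Σ(xᵢ−μ)²/2).
Posterior: Inv-Gamma(9.5 + 7/2, 19.1 + 40.161/2) = Inv-Gamma(13.00, 39.1805).
E[σ²|data] = β/(α−1) = 39.1805/12.00 = 3.2650.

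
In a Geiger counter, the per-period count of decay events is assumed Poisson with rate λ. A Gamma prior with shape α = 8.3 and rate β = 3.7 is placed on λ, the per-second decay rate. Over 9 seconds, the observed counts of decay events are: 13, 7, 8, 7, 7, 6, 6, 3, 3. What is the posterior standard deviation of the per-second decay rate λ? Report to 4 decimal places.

With a Gamma(shape α, rate β) prior, the Poisson likelihood is conjugate: the posterior is Gamma(α + ΣXᵢ, β + n).
Sum of counts S = 60 over n = 9 seconds.
Posterior: Gamma(α+S, β+n) = Gamma(8.3+60, 3.7+9) = Gamma(68.3, 12.7).
SD = √α/β = √68.3/12.7 = 0.6507.

0.6507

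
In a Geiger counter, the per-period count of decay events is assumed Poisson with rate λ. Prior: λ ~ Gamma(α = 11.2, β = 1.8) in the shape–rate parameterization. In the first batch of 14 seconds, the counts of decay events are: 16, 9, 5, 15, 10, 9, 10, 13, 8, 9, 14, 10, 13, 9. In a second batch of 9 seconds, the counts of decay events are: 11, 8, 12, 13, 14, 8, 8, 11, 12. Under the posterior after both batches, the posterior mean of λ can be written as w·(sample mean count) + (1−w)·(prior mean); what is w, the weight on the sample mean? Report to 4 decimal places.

With a Gamma(shape α, rate β) prior, the Poisson likelihood is conjugate: the posterior is Gamma(α + ΣXᵢ, β + n).
Total number of seconds: n = 14 + 9 = 23.
Posterior mean = (α₀+S)/(β₀+n) = [n/(β₀+n)]·(S/n) + [β₀/(β₀+n)]·(α₀/β₀), so only n and β₀ enter the weight.
Weight on data w = n/(β₀+n) = 23/(1.8+23) = 23/24.8 = 0.9274.

0.9274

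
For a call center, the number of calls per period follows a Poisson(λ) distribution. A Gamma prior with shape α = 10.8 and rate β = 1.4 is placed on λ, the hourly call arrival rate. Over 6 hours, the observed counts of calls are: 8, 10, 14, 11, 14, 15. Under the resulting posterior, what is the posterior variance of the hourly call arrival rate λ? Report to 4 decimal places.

1.5121

With a Gamma(shape α, rate β) prior, the Poisson likelihood is conjugate: the posterior is Gamma(α + ΣXᵢ, β + n).
Sum of counts S = 72 over n = 6 hours.
Posterior: Gamma(α+S, β+n) = Gamma(10.8+72, 1.4+6) = Gamma(82.8, 7.4).
Var = α/β² = 82.8/7.4² = 1.5121.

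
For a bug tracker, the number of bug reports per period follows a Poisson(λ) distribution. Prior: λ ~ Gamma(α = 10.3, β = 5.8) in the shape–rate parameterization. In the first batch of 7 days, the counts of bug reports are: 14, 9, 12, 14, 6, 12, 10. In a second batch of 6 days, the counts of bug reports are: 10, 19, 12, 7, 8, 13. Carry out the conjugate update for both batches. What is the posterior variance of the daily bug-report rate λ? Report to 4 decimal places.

0.4422

With a Gamma(shape α, rate β) prior, the Poisson likelihood is conjugate: the posterior is Gamma(α + ΣXᵢ, β + n).
Batch 1: sum of counts S = 77 over n = 7 days.
After batch 1: Gamma(α+S, β+n) = Gamma(10.3+77, 5.8+7) = Gamma(87.3, 12.8).
Batch 2: sum of counts S = 69 over n = 6 days.
After batch 2: Gamma(α+S, β+n) = Gamma(87.3+69, 12.8+6) = Gamma(156.3, 18.8).
Var = α/β² = 156.3/18.8² = 0.4422.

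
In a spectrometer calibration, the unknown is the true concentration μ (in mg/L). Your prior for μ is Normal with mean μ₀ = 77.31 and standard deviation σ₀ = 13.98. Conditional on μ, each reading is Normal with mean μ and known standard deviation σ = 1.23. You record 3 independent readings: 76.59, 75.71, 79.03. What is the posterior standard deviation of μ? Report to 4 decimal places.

0.7092

For Normal data with known variance σ², a Normal(μ₀, σ₀²) prior on μ is conjugate. Posterior precision = 1/σ₀² + n/σ²; posterior mean is the precision-weighted average of μ₀ and x̄.
σ₀² = 13.98² = 195.4404, σ² = 1.23² = 1.5129; σ² + n·σ₀² = 1.5129 + 3·195.4404 = 587.8341.
Posterior precision = 1/σ₀² + n/σ² = 1/195.4404 + 3/1.5129 = (σ² + n·σ₀²)/(σ₀²σ²) = 587.8341/(195.4404·1.5129); posterior variance σₙ² = σ₀²σ²/(σ² + n·σ₀²) = 195.4404·1.5129/587.8341 = 0.503002.
Posterior SD = √σₙ² = √(195.4404·1.5129/587.8341) = 0.7092.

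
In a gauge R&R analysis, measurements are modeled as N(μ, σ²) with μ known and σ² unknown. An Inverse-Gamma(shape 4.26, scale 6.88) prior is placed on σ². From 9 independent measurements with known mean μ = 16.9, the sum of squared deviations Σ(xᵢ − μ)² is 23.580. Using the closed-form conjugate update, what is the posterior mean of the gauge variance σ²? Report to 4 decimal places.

2.4059

With known mean μ and an Inverse-Gamma(α, β) prior on σ², the Normal likelihood is conjugate: posterior is Inv-Gamma(α + n/2, β + Σ(xᵢ−μ)²/2).
Posterior: Inv-Gamma(4.26 + 9/2, 6.88 + 23.580/2) = Inv-Gamma(8.76, 18.6700).
E[σ²|data] = β/(α−1) = 18.6700/7.76 = 2.4059.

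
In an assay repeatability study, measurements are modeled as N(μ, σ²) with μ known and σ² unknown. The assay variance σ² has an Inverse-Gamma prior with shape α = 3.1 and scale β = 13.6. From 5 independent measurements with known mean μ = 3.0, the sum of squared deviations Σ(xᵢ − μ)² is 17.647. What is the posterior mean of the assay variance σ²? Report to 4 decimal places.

With known mean μ and an Inverse-Gamma(α, β) prior on σ², the Normal likelihood is conjugate: posterior is Inv-Gamma(α + n/2, β + Σ(xᵢ−μ)²/2).
Posterior: Inv-Gamma(3.1 + 5/2, 13.6 + 17.647/2) = Inv-Gamma(5.60, 22.4235).
E[σ²|data] = β/(α−1) = 22.4235/4.60 = 4.8747.

4.8747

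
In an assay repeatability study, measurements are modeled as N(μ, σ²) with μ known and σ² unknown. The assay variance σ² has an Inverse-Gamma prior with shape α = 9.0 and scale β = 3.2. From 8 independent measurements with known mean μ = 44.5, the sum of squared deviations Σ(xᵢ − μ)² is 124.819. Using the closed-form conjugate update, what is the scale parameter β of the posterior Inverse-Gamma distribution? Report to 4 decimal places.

65.6095

With known mean μ and an Inverse-Gamma(α, β) prior on σ², the Normal likelihood is conjugate: posterior is Inv-Gamma(α + n/2, β + Σ(xᵢ−μ)²/2).
Posterior: Inv-Gamma(9.0 + 8/2, 3.2 + 124.819/2) = Inv-Gamma(13.00, 65.6095).
Posterior β = 65.6095.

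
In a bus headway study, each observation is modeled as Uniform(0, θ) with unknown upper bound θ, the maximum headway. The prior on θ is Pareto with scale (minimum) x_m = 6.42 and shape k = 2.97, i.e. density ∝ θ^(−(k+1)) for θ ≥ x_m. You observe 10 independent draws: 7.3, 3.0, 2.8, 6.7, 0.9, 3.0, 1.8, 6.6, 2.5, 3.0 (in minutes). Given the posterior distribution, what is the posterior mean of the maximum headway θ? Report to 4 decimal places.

A Pareto(scale x_m, shape k) prior on the upper bound θ of Uniform(0, θ) is conjugate: posterior is Pareto(max(x_m, max xᵢ), k + n).
Sample maximum = 7.3; prior scale x_m = 6.42 → posterior scale = max = 7.30.
Posterior shape = 2.97 + 10 = 12.97.
E[θ|data] = k·x_m/(k−1) = 12.97·7.30/11.97 = 7.9099.

7.9099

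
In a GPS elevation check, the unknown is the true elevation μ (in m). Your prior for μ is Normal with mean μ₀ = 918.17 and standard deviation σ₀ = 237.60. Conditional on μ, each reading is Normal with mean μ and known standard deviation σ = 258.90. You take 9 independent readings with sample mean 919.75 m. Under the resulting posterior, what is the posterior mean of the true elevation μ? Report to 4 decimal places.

919.5659

For Normal data with known variance σ², a Normal(μ₀, σ₀²) prior on μ is conjugate. Posterior precision = 1/σ₀² + n/σ²; posterior mean is the precision-weighted average of μ₀ and x̄.
n·x̄ = 9·919.75 = 8277.75.
σ₀² = 237.60² = 56453.76, σ² = 258.90² = 67029.21; σ² + n·σ₀² = 67029.21 + 9·56453.76 = 575113.05.
Posterior mean = (μ₀/σ₀² + n·x̄/σ²)/(1/σ₀² + n/σ²) = (σ²·μ₀ + σ₀²·n·x̄)/(σ² + n·σ₀²) = (67029.21·918.17 + 56453.76·8277.75)/575113.05 = 528854321.5857/575113.05 = 919.5659.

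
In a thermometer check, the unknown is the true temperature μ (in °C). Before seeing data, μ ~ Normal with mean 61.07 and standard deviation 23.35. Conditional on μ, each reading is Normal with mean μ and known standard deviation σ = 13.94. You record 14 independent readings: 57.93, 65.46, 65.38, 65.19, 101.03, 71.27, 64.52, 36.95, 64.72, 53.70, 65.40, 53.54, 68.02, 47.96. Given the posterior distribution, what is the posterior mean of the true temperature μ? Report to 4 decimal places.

For Normal data with known variance σ², a Normal(μ₀, σ₀²) prior on μ is conjugate. Posterior precision = 1/σ₀² + n/σ²; posterior mean is the precision-weighted average of μ₀ and x̄.
Σxᵢ = 57.93 + 65.46 + 65.38 + 65.19 + 101.03 + 71.27 + 64.52 + 36.95 + 64.72 + 53.70 + 65.40 + 53.54 + 68.02 + 47.96 = 881.07, so n·x̄ = 881.07.
σ₀² = 23.35² = 545.2225, σ² = 13.94² = 194.3236; σ² + n·σ₀² = 194.3236 + 14·545.2225 = 7827.4386.
Posterior mean = (μ₀/σ₀² + n·x̄/σ²)/(1/σ₀² + n/σ²) = (σ²·μ₀ + σ₀²·n·x̄)/(σ² + n·σ₀²) = (194.3236·61.07 + 545.2225·881.07)/7827.4386 = 492246.530327/7827.4386 = 62.8873.

62.8873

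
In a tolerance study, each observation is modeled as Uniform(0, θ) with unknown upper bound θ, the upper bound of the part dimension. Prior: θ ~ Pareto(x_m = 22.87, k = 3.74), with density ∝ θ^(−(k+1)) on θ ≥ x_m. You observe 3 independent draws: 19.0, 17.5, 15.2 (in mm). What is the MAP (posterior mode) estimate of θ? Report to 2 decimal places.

22.87

A Pareto(scale x_m, shape k) prior on the upper bound θ of Uniform(0, θ) is conjugate: posterior is Pareto(max(x_m, max xᵢ), k + n).
Sample maximum = 19.0; prior scale x_m = 22.87 → posterior scale = max = 22.87.
Posterior shape = 3.74 + 3 = 6.74.
The Pareto density is decreasing on [x_m, ∞), so the mode is x_m = 22.87.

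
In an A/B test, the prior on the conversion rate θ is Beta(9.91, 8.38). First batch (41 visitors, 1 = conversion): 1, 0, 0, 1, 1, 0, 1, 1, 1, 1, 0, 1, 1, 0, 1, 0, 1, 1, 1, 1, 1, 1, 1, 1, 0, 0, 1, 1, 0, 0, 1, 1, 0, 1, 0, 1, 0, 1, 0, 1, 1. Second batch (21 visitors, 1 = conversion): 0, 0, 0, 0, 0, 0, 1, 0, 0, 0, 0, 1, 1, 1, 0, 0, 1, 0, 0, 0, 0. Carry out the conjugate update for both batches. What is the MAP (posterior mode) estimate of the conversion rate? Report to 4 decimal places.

The Beta prior is conjugate to a Binomial/Bernoulli likelihood; the update adds successes to α and failures to β.
After batch 1: Beta(9.91+27, 8.38+14) = Beta(36.91, 22.38).
After batch 2: Beta(36.91+5, 22.38+16) = Beta(41.91, 38.38).
Mode of Beta(a,b) for a,b>1 is (a−1)/(a+b−2) = 40.91/78.29 = 0.5225.

0.5225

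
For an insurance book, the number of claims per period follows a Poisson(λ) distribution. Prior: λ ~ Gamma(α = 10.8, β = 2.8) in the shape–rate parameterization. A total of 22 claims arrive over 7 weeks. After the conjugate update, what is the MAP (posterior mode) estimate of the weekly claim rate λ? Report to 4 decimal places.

With a Gamma(shape α, rate β) prior, the Poisson likelihood is conjugate: the posterior is Gamma(α + ΣXᵢ, β + n).
Posterior: Gamma(α+S, β+n) = Gamma(10.8+22, 2.8+7) = Gamma(32.8, 9.8).
Mode of Gamma(α,β) for α≥1 is (α−1)/β = 31.8/9.8 = 3.2449.

3.2449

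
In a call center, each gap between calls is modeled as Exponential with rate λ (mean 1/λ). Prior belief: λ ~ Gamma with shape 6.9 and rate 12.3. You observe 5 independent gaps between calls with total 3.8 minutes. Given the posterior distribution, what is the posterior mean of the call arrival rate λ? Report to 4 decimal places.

With a Gamma(shape α, rate β) prior on the exponential rate λ, the posterior after n observations with total T = Σxᵢ is Gamma(α+n, β+T).
Posterior: Gamma(6.9+5, 12.3+3.8) = Gamma(11.9, 16.1).
Posterior mean of λ = α/β = 11.9/16.1 = 0.7391.

0.7391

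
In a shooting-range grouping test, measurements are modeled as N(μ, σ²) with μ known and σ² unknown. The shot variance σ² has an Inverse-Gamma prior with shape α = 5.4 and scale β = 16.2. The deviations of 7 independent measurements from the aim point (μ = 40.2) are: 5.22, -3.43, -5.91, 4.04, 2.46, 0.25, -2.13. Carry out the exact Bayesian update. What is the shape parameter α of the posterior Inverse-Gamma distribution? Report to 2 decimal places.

8.90

With known mean μ and an Inverse-Gamma(α, β) prior on σ², the Normal likelihood is conjugate: posterior is Inv-Gamma(α + n/2, β + Σ(xᵢ−μ)²/2).
Σ(xᵢ−μ)² = (5.22)² + (-3.43)² + (-5.91)² + (4.04)² + (2.46)² + (0.25)² + (-2.13)² = 100.9140.
Posterior: Inv-Gamma(5.4 + 7/2, 16.2 + 100.9140/2) = Inv-Gamma(8.90, 66.65700).
Posterior α = 8.90.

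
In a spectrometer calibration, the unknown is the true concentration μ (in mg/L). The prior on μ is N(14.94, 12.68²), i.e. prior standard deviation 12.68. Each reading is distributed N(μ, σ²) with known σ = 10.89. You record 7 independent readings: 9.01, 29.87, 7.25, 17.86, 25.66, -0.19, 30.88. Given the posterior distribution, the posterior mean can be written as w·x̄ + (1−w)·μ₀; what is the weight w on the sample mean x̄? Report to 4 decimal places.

0.9047

For Normal data with known variance σ², a Normal(μ₀, σ₀²) prior on μ is conjugate. Posterior precision = 1/σ₀² + n/σ²; posterior mean is the precision-weighted average of μ₀ and x̄.
σ₀² = 12.68² = 160.7824, σ² = 10.89² = 118.5921. Prior precision 1/σ₀² = 1/160.7824; data precision n/σ² = 7/118.5921.
w = (n/σ²)/(1/σ₀² + n/σ²) = n·σ₀²/(σ² + n·σ₀²) = 7·160.7824/(118.5921 + 7·160.7824) = 1125.4768/1244.0689 = 0.9047.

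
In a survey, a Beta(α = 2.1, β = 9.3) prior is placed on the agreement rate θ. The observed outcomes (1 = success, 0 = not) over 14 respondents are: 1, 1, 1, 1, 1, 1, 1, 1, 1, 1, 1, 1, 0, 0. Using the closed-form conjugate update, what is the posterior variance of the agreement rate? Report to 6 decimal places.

0.009355

The Beta prior is conjugate to a Binomial/Bernoulli likelihood; the update adds successes to α and failures to β.
Posterior: Beta(α+k, β+n−k) = Beta(2.1+12, 9.3+2) = Beta(14.1, 11.3).
Var = αβ/((α+β)²(α+β+1)) = 14.1·11.3/(25.4²·26.4) = 0.009355.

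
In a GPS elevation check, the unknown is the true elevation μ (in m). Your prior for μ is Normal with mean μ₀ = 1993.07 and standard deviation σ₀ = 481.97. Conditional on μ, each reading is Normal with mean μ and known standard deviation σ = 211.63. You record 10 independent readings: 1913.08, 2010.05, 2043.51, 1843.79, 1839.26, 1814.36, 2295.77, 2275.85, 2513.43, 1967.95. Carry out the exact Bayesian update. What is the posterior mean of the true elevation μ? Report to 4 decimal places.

For Normal data with known variance σ², a Normal(μ₀, σ₀²) prior on μ is conjugate. Posterior precision = 1/σ₀² + n/σ²; posterior mean is the precision-weighted average of μ₀ and x̄.
Σxᵢ = 1913.08 + 2010.05 + 2043.51 + 1843.79 + 1839.26 + 1814.36 + 2295.77 + 2275.85 + 2513.43 + 1967.95 = 20517.05, so n·x̄ = 20517.05.
σ₀² = 481.97² = 232295.0809, σ² = 211.63² = 44787.2569; σ² + n·σ₀² = 44787.2569 + 10·232295.0809 = 2367738.0659.
Posterior mean = (μ₀/σ₀² + n·x̄/σ²)/(1/σ₀² + n/σ²) = (σ²·μ₀ + σ₀²·n·x̄)/(σ² + n·σ₀²) = (44787.2569·1993.07 + 232295.0809·20517.05)/2367738.0659 = 4855273927.689028/2367738.0659 = 2050.5959.

2050.5959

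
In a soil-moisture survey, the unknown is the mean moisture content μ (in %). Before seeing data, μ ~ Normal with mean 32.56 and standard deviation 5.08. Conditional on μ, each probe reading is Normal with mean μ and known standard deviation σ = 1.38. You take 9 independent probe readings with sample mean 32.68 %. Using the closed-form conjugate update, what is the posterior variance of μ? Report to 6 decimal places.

For Normal data with known variance σ², a Normal(μ₀, σ₀²) prior on μ is conjugate. Posterior precision = 1/σ₀² + n/σ²; posterior mean is the precision-weighted average of μ₀ and x̄.
σ₀² = 5.08² = 25.8064, σ² = 1.38² = 1.9044; σ² + n·σ₀² = 1.9044 + 9·25.8064 = 234.162.
Posterior precision = 1/σ₀² + n/σ² = 1/25.8064 + 9/1.9044 = (σ² + n·σ₀²)/(σ₀²σ²) = 234.162/(25.8064·1.9044); posterior variance σₙ² = σ₀²σ²/(σ² + n·σ₀²) = 25.8064·1.9044/234.162 = 0.209879.

0.209879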